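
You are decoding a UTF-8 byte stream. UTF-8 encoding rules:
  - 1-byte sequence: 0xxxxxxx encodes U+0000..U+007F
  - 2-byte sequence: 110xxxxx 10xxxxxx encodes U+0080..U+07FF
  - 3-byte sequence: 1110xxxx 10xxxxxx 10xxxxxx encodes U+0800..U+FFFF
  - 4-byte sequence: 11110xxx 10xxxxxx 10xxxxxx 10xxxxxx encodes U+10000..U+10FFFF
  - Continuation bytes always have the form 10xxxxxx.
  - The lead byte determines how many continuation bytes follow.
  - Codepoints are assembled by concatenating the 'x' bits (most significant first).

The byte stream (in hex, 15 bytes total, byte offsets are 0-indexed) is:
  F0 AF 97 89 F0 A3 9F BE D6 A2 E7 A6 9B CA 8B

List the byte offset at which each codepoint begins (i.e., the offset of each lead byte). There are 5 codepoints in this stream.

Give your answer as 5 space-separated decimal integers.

Answer: 0 4 8 10 13

Derivation:
Byte[0]=F0: 4-byte lead, need 3 cont bytes. acc=0x0
Byte[1]=AF: continuation. acc=(acc<<6)|0x2F=0x2F
Byte[2]=97: continuation. acc=(acc<<6)|0x17=0xBD7
Byte[3]=89: continuation. acc=(acc<<6)|0x09=0x2F5C9
Completed: cp=U+2F5C9 (starts at byte 0)
Byte[4]=F0: 4-byte lead, need 3 cont bytes. acc=0x0
Byte[5]=A3: continuation. acc=(acc<<6)|0x23=0x23
Byte[6]=9F: continuation. acc=(acc<<6)|0x1F=0x8DF
Byte[7]=BE: continuation. acc=(acc<<6)|0x3E=0x237FE
Completed: cp=U+237FE (starts at byte 4)
Byte[8]=D6: 2-byte lead, need 1 cont bytes. acc=0x16
Byte[9]=A2: continuation. acc=(acc<<6)|0x22=0x5A2
Completed: cp=U+05A2 (starts at byte 8)
Byte[10]=E7: 3-byte lead, need 2 cont bytes. acc=0x7
Byte[11]=A6: continuation. acc=(acc<<6)|0x26=0x1E6
Byte[12]=9B: continuation. acc=(acc<<6)|0x1B=0x799B
Completed: cp=U+799B (starts at byte 10)
Byte[13]=CA: 2-byte lead, need 1 cont bytes. acc=0xA
Byte[14]=8B: continuation. acc=(acc<<6)|0x0B=0x28B
Completed: cp=U+028B (starts at byte 13)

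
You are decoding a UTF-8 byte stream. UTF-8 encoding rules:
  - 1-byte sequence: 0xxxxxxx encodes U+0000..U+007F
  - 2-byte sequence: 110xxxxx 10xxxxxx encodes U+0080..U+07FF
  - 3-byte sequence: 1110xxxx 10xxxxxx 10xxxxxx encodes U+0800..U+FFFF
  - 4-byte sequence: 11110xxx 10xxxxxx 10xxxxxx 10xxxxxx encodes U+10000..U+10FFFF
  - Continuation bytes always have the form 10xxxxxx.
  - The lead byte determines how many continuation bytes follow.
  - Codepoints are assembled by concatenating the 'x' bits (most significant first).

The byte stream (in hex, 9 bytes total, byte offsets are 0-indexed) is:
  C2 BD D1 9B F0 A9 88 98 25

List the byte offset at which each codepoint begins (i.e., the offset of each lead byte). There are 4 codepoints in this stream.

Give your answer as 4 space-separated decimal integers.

Answer: 0 2 4 8

Derivation:
Byte[0]=C2: 2-byte lead, need 1 cont bytes. acc=0x2
Byte[1]=BD: continuation. acc=(acc<<6)|0x3D=0xBD
Completed: cp=U+00BD (starts at byte 0)
Byte[2]=D1: 2-byte lead, need 1 cont bytes. acc=0x11
Byte[3]=9B: continuation. acc=(acc<<6)|0x1B=0x45B
Completed: cp=U+045B (starts at byte 2)
Byte[4]=F0: 4-byte lead, need 3 cont bytes. acc=0x0
Byte[5]=A9: continuation. acc=(acc<<6)|0x29=0x29
Byte[6]=88: continuation. acc=(acc<<6)|0x08=0xA48
Byte[7]=98: continuation. acc=(acc<<6)|0x18=0x29218
Completed: cp=U+29218 (starts at byte 4)
Byte[8]=25: 1-byte ASCII. cp=U+0025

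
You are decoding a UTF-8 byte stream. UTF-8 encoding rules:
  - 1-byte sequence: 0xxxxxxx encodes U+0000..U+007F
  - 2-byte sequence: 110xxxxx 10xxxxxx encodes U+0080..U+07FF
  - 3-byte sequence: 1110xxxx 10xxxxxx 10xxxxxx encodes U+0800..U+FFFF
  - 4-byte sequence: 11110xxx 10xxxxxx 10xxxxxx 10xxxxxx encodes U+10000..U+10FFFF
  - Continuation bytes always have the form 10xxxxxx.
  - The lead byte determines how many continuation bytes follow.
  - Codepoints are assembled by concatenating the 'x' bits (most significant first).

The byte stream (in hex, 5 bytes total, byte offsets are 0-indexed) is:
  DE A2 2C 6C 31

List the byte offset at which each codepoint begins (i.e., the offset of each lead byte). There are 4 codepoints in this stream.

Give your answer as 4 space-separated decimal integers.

Answer: 0 2 3 4

Derivation:
Byte[0]=DE: 2-byte lead, need 1 cont bytes. acc=0x1E
Byte[1]=A2: continuation. acc=(acc<<6)|0x22=0x7A2
Completed: cp=U+07A2 (starts at byte 0)
Byte[2]=2C: 1-byte ASCII. cp=U+002C
Byte[3]=6C: 1-byte ASCII. cp=U+006C
Byte[4]=31: 1-byte ASCII. cp=U+0031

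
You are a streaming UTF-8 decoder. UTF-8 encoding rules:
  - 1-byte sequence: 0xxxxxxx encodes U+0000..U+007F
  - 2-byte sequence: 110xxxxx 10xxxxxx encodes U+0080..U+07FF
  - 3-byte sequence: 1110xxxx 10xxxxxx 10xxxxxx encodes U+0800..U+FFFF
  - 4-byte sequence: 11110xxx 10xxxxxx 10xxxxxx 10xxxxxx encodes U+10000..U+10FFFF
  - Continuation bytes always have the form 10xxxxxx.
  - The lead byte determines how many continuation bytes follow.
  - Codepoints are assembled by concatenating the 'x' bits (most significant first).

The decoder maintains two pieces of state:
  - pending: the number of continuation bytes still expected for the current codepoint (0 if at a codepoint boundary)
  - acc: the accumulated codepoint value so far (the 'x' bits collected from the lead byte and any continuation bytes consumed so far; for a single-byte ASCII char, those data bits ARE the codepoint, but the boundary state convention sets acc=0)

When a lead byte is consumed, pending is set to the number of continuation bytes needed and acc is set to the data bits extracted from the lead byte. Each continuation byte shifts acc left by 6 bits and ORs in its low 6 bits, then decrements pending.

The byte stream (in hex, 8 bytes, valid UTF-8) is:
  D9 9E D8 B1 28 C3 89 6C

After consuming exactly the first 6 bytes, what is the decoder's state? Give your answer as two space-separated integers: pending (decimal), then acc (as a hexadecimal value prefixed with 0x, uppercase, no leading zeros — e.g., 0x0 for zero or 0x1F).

Byte[0]=D9: 2-byte lead. pending=1, acc=0x19
Byte[1]=9E: continuation. acc=(acc<<6)|0x1E=0x65E, pending=0
Byte[2]=D8: 2-byte lead. pending=1, acc=0x18
Byte[3]=B1: continuation. acc=(acc<<6)|0x31=0x631, pending=0
Byte[4]=28: 1-byte. pending=0, acc=0x0
Byte[5]=C3: 2-byte lead. pending=1, acc=0x3

Answer: 1 0x3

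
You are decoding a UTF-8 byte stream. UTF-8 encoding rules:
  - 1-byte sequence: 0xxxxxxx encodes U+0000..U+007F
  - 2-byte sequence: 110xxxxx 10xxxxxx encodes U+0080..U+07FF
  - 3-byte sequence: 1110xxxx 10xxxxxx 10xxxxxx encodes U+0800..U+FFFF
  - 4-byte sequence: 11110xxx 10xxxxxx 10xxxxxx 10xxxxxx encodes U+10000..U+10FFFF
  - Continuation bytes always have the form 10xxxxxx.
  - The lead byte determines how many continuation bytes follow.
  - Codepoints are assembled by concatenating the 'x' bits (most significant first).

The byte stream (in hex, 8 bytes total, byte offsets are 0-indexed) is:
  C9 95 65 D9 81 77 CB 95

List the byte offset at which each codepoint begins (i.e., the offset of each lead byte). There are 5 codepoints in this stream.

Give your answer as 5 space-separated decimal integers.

Byte[0]=C9: 2-byte lead, need 1 cont bytes. acc=0x9
Byte[1]=95: continuation. acc=(acc<<6)|0x15=0x255
Completed: cp=U+0255 (starts at byte 0)
Byte[2]=65: 1-byte ASCII. cp=U+0065
Byte[3]=D9: 2-byte lead, need 1 cont bytes. acc=0x19
Byte[4]=81: continuation. acc=(acc<<6)|0x01=0x641
Completed: cp=U+0641 (starts at byte 3)
Byte[5]=77: 1-byte ASCII. cp=U+0077
Byte[6]=CB: 2-byte lead, need 1 cont bytes. acc=0xB
Byte[7]=95: continuation. acc=(acc<<6)|0x15=0x2D5
Completed: cp=U+02D5 (starts at byte 6)

Answer: 0 2 3 5 6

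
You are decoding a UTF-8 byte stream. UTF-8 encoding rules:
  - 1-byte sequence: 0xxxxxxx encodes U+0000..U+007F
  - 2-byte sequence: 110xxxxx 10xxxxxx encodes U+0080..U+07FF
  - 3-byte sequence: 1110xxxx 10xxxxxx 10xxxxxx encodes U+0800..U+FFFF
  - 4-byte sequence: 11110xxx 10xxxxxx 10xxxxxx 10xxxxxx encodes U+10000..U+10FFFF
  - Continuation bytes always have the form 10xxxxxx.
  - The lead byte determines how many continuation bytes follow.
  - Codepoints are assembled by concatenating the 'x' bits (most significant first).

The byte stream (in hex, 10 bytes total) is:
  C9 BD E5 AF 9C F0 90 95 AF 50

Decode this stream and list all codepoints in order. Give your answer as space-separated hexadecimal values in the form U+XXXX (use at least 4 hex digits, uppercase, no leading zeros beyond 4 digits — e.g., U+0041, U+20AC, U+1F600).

Byte[0]=C9: 2-byte lead, need 1 cont bytes. acc=0x9
Byte[1]=BD: continuation. acc=(acc<<6)|0x3D=0x27D
Completed: cp=U+027D (starts at byte 0)
Byte[2]=E5: 3-byte lead, need 2 cont bytes. acc=0x5
Byte[3]=AF: continuation. acc=(acc<<6)|0x2F=0x16F
Byte[4]=9C: continuation. acc=(acc<<6)|0x1C=0x5BDC
Completed: cp=U+5BDC (starts at byte 2)
Byte[5]=F0: 4-byte lead, need 3 cont bytes. acc=0x0
Byte[6]=90: continuation. acc=(acc<<6)|0x10=0x10
Byte[7]=95: continuation. acc=(acc<<6)|0x15=0x415
Byte[8]=AF: continuation. acc=(acc<<6)|0x2F=0x1056F
Completed: cp=U+1056F (starts at byte 5)
Byte[9]=50: 1-byte ASCII. cp=U+0050

Answer: U+027D U+5BDC U+1056F U+0050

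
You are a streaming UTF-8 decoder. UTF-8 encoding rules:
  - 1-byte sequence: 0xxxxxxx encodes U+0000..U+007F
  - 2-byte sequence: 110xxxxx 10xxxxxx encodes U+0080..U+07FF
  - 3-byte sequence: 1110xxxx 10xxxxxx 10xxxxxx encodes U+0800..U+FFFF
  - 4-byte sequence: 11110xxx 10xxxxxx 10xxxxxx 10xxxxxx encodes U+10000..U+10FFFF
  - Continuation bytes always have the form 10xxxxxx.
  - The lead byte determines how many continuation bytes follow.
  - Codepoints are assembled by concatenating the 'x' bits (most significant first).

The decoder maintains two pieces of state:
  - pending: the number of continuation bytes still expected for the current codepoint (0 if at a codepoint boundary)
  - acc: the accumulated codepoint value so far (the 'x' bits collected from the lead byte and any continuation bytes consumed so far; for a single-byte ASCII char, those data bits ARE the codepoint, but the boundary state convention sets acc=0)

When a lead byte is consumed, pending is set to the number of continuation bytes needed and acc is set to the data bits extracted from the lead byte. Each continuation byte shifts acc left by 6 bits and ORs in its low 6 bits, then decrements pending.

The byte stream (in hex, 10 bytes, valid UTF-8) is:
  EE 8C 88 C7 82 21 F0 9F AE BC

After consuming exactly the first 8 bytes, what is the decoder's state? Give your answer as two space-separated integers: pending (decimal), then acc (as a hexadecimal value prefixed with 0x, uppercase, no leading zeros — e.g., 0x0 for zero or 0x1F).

Byte[0]=EE: 3-byte lead. pending=2, acc=0xE
Byte[1]=8C: continuation. acc=(acc<<6)|0x0C=0x38C, pending=1
Byte[2]=88: continuation. acc=(acc<<6)|0x08=0xE308, pending=0
Byte[3]=C7: 2-byte lead. pending=1, acc=0x7
Byte[4]=82: continuation. acc=(acc<<6)|0x02=0x1C2, pending=0
Byte[5]=21: 1-byte. pending=0, acc=0x0
Byte[6]=F0: 4-byte lead. pending=3, acc=0x0
Byte[7]=9F: continuation. acc=(acc<<6)|0x1F=0x1F, pending=2

Answer: 2 0x1F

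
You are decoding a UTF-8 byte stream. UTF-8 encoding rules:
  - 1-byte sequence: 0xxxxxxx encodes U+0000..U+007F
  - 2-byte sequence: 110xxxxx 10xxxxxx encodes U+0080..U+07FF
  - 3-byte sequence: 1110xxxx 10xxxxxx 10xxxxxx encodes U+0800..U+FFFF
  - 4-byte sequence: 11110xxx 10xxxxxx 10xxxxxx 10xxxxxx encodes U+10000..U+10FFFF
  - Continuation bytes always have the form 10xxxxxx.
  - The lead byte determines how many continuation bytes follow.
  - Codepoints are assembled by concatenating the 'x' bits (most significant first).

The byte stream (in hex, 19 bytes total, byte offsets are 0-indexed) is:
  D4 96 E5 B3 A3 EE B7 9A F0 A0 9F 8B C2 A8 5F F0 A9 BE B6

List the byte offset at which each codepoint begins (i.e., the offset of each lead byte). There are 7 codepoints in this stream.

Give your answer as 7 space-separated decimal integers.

Answer: 0 2 5 8 12 14 15

Derivation:
Byte[0]=D4: 2-byte lead, need 1 cont bytes. acc=0x14
Byte[1]=96: continuation. acc=(acc<<6)|0x16=0x516
Completed: cp=U+0516 (starts at byte 0)
Byte[2]=E5: 3-byte lead, need 2 cont bytes. acc=0x5
Byte[3]=B3: continuation. acc=(acc<<6)|0x33=0x173
Byte[4]=A3: continuation. acc=(acc<<6)|0x23=0x5CE3
Completed: cp=U+5CE3 (starts at byte 2)
Byte[5]=EE: 3-byte lead, need 2 cont bytes. acc=0xE
Byte[6]=B7: continuation. acc=(acc<<6)|0x37=0x3B7
Byte[7]=9A: continuation. acc=(acc<<6)|0x1A=0xEDDA
Completed: cp=U+EDDA (starts at byte 5)
Byte[8]=F0: 4-byte lead, need 3 cont bytes. acc=0x0
Byte[9]=A0: continuation. acc=(acc<<6)|0x20=0x20
Byte[10]=9F: continuation. acc=(acc<<6)|0x1F=0x81F
Byte[11]=8B: continuation. acc=(acc<<6)|0x0B=0x207CB
Completed: cp=U+207CB (starts at byte 8)
Byte[12]=C2: 2-byte lead, need 1 cont bytes. acc=0x2
Byte[13]=A8: continuation. acc=(acc<<6)|0x28=0xA8
Completed: cp=U+00A8 (starts at byte 12)
Byte[14]=5F: 1-byte ASCII. cp=U+005F
Byte[15]=F0: 4-byte lead, need 3 cont bytes. acc=0x0
Byte[16]=A9: continuation. acc=(acc<<6)|0x29=0x29
Byte[17]=BE: continuation. acc=(acc<<6)|0x3E=0xA7E
Byte[18]=B6: continuation. acc=(acc<<6)|0x36=0x29FB6
Completed: cp=U+29FB6 (starts at byte 15)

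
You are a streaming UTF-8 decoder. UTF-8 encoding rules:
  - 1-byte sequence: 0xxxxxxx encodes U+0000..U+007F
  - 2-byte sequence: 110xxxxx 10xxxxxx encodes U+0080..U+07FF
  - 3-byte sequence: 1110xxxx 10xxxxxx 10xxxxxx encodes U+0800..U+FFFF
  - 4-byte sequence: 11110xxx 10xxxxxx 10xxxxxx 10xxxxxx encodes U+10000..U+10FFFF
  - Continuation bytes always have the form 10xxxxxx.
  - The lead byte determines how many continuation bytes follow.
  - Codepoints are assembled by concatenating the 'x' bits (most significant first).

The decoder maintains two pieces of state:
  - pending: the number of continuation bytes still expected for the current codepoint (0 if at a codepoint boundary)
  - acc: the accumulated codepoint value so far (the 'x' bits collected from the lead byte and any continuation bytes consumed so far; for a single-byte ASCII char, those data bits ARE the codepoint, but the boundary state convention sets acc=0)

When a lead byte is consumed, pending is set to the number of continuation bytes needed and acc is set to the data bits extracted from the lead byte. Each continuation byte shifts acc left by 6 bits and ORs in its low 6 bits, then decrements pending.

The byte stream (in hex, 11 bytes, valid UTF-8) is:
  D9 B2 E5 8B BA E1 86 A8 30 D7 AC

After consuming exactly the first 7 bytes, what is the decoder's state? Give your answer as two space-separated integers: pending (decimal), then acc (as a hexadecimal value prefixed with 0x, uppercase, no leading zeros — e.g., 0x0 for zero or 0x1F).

Byte[0]=D9: 2-byte lead. pending=1, acc=0x19
Byte[1]=B2: continuation. acc=(acc<<6)|0x32=0x672, pending=0
Byte[2]=E5: 3-byte lead. pending=2, acc=0x5
Byte[3]=8B: continuation. acc=(acc<<6)|0x0B=0x14B, pending=1
Byte[4]=BA: continuation. acc=(acc<<6)|0x3A=0x52FA, pending=0
Byte[5]=E1: 3-byte lead. pending=2, acc=0x1
Byte[6]=86: continuation. acc=(acc<<6)|0x06=0x46, pending=1

Answer: 1 0x46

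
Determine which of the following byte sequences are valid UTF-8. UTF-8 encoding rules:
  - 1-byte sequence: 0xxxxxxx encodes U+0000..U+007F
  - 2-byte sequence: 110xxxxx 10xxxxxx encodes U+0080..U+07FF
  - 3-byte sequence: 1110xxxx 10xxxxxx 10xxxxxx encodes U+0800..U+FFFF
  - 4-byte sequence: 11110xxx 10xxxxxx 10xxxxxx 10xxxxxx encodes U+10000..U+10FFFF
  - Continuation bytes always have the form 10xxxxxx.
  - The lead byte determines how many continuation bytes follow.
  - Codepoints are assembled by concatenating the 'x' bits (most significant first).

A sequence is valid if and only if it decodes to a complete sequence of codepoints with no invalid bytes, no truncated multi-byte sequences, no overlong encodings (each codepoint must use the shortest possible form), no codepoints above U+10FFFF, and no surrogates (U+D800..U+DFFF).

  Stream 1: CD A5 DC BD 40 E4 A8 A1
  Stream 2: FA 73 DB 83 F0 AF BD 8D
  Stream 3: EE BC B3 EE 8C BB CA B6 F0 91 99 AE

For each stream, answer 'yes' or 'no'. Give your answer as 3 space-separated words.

Answer: yes no yes

Derivation:
Stream 1: decodes cleanly. VALID
Stream 2: error at byte offset 0. INVALID
Stream 3: decodes cleanly. VALID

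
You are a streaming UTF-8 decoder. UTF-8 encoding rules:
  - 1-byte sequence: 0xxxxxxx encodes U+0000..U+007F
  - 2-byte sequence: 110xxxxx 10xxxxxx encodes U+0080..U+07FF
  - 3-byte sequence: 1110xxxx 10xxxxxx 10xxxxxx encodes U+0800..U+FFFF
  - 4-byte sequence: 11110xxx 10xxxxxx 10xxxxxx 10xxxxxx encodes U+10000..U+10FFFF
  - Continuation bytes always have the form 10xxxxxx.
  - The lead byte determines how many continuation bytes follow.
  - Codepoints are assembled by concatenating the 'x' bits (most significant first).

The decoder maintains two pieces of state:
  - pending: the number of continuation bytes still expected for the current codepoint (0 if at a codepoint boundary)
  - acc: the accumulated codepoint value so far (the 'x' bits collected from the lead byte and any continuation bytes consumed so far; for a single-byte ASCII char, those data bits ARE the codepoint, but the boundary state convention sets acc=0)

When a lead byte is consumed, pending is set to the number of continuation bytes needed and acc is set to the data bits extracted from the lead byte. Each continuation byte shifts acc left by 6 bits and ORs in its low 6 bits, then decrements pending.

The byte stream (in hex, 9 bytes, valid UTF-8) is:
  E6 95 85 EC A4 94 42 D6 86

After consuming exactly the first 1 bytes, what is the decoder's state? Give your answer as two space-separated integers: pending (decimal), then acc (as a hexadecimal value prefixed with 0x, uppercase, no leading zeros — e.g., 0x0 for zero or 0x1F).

Answer: 2 0x6

Derivation:
Byte[0]=E6: 3-byte lead. pending=2, acc=0x6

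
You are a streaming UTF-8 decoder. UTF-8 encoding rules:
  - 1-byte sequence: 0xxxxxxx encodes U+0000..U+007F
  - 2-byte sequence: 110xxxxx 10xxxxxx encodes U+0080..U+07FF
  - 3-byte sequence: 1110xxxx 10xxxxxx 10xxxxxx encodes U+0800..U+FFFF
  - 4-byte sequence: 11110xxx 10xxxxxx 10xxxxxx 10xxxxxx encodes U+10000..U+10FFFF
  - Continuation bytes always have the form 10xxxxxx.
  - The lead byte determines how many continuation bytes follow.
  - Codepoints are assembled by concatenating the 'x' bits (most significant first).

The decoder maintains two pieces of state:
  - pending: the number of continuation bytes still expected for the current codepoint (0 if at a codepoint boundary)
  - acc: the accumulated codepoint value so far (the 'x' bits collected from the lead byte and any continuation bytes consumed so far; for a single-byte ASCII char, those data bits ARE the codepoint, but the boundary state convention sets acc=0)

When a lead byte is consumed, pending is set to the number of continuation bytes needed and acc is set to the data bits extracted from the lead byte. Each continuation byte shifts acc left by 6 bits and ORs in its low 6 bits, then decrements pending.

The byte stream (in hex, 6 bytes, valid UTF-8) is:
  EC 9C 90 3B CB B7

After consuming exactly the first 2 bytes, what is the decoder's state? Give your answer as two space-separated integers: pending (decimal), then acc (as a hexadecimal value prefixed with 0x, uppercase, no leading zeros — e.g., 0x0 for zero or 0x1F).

Answer: 1 0x31C

Derivation:
Byte[0]=EC: 3-byte lead. pending=2, acc=0xC
Byte[1]=9C: continuation. acc=(acc<<6)|0x1C=0x31C, pending=1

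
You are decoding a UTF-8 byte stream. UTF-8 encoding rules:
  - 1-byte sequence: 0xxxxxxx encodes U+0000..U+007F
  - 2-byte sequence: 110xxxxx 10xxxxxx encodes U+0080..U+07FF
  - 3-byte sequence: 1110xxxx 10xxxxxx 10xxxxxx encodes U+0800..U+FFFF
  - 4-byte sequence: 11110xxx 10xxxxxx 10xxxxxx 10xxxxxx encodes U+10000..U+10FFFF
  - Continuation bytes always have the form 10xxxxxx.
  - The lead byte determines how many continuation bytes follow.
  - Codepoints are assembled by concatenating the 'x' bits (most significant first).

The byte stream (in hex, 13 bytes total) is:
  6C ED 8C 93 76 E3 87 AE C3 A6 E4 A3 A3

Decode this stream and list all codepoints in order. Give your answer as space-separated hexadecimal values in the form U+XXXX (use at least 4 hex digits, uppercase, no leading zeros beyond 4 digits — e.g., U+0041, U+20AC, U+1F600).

Byte[0]=6C: 1-byte ASCII. cp=U+006C
Byte[1]=ED: 3-byte lead, need 2 cont bytes. acc=0xD
Byte[2]=8C: continuation. acc=(acc<<6)|0x0C=0x34C
Byte[3]=93: continuation. acc=(acc<<6)|0x13=0xD313
Completed: cp=U+D313 (starts at byte 1)
Byte[4]=76: 1-byte ASCII. cp=U+0076
Byte[5]=E3: 3-byte lead, need 2 cont bytes. acc=0x3
Byte[6]=87: continuation. acc=(acc<<6)|0x07=0xC7
Byte[7]=AE: continuation. acc=(acc<<6)|0x2E=0x31EE
Completed: cp=U+31EE (starts at byte 5)
Byte[8]=C3: 2-byte lead, need 1 cont bytes. acc=0x3
Byte[9]=A6: continuation. acc=(acc<<6)|0x26=0xE6
Completed: cp=U+00E6 (starts at byte 8)
Byte[10]=E4: 3-byte lead, need 2 cont bytes. acc=0x4
Byte[11]=A3: continuation. acc=(acc<<6)|0x23=0x123
Byte[12]=A3: continuation. acc=(acc<<6)|0x23=0x48E3
Completed: cp=U+48E3 (starts at byte 10)

Answer: U+006C U+D313 U+0076 U+31EE U+00E6 U+48E3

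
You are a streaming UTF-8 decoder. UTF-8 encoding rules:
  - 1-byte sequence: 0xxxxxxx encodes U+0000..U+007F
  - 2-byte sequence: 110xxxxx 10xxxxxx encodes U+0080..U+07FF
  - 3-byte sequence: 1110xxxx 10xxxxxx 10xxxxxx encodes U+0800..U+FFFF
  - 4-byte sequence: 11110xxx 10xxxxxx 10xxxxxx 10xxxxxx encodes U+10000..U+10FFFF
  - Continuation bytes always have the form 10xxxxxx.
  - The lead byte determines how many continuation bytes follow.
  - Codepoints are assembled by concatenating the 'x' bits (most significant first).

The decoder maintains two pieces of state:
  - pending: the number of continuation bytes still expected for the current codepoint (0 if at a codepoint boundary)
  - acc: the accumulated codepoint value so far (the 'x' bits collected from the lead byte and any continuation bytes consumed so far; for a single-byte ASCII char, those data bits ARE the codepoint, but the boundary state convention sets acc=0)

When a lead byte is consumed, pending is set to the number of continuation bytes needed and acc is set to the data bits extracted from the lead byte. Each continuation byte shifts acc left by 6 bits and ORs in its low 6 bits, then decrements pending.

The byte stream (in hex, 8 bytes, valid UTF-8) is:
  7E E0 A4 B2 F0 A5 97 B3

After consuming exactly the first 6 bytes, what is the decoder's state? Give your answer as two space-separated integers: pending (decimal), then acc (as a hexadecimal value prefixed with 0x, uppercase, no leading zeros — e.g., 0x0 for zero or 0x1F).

Byte[0]=7E: 1-byte. pending=0, acc=0x0
Byte[1]=E0: 3-byte lead. pending=2, acc=0x0
Byte[2]=A4: continuation. acc=(acc<<6)|0x24=0x24, pending=1
Byte[3]=B2: continuation. acc=(acc<<6)|0x32=0x932, pending=0
Byte[4]=F0: 4-byte lead. pending=3, acc=0x0
Byte[5]=A5: continuation. acc=(acc<<6)|0x25=0x25, pending=2

Answer: 2 0x25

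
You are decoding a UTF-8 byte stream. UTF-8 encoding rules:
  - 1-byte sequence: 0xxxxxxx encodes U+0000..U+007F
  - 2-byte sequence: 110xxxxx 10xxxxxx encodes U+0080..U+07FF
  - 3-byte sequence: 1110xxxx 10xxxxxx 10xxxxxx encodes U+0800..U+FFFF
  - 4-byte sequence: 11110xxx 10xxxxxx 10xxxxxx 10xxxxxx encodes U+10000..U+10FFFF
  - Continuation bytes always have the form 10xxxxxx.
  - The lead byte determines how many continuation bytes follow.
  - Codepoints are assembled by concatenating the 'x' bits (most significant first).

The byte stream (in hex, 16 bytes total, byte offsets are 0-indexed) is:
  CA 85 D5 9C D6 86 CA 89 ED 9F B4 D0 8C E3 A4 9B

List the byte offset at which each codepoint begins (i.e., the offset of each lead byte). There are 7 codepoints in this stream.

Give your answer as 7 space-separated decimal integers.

Byte[0]=CA: 2-byte lead, need 1 cont bytes. acc=0xA
Byte[1]=85: continuation. acc=(acc<<6)|0x05=0x285
Completed: cp=U+0285 (starts at byte 0)
Byte[2]=D5: 2-byte lead, need 1 cont bytes. acc=0x15
Byte[3]=9C: continuation. acc=(acc<<6)|0x1C=0x55C
Completed: cp=U+055C (starts at byte 2)
Byte[4]=D6: 2-byte lead, need 1 cont bytes. acc=0x16
Byte[5]=86: continuation. acc=(acc<<6)|0x06=0x586
Completed: cp=U+0586 (starts at byte 4)
Byte[6]=CA: 2-byte lead, need 1 cont bytes. acc=0xA
Byte[7]=89: continuation. acc=(acc<<6)|0x09=0x289
Completed: cp=U+0289 (starts at byte 6)
Byte[8]=ED: 3-byte lead, need 2 cont bytes. acc=0xD
Byte[9]=9F: continuation. acc=(acc<<6)|0x1F=0x35F
Byte[10]=B4: continuation. acc=(acc<<6)|0x34=0xD7F4
Completed: cp=U+D7F4 (starts at byte 8)
Byte[11]=D0: 2-byte lead, need 1 cont bytes. acc=0x10
Byte[12]=8C: continuation. acc=(acc<<6)|0x0C=0x40C
Completed: cp=U+040C (starts at byte 11)
Byte[13]=E3: 3-byte lead, need 2 cont bytes. acc=0x3
Byte[14]=A4: continuation. acc=(acc<<6)|0x24=0xE4
Byte[15]=9B: continuation. acc=(acc<<6)|0x1B=0x391B
Completed: cp=U+391B (starts at byte 13)

Answer: 0 2 4 6 8 11 13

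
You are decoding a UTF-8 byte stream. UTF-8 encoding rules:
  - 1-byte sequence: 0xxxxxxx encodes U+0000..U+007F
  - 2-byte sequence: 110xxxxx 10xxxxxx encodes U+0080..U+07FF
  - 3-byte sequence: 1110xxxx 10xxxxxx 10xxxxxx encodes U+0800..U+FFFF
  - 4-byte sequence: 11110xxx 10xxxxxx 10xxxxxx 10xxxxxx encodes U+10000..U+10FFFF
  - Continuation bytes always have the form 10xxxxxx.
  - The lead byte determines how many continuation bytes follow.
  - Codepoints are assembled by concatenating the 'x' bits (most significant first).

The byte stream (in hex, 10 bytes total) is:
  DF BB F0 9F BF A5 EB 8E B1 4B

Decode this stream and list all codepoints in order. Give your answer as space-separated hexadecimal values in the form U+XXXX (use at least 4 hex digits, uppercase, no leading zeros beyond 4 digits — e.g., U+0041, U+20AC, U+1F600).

Byte[0]=DF: 2-byte lead, need 1 cont bytes. acc=0x1F
Byte[1]=BB: continuation. acc=(acc<<6)|0x3B=0x7FB
Completed: cp=U+07FB (starts at byte 0)
Byte[2]=F0: 4-byte lead, need 3 cont bytes. acc=0x0
Byte[3]=9F: continuation. acc=(acc<<6)|0x1F=0x1F
Byte[4]=BF: continuation. acc=(acc<<6)|0x3F=0x7FF
Byte[5]=A5: continuation. acc=(acc<<6)|0x25=0x1FFE5
Completed: cp=U+1FFE5 (starts at byte 2)
Byte[6]=EB: 3-byte lead, need 2 cont bytes. acc=0xB
Byte[7]=8E: continuation. acc=(acc<<6)|0x0E=0x2CE
Byte[8]=B1: continuation. acc=(acc<<6)|0x31=0xB3B1
Completed: cp=U+B3B1 (starts at byte 6)
Byte[9]=4B: 1-byte ASCII. cp=U+004B

Answer: U+07FB U+1FFE5 U+B3B1 U+004B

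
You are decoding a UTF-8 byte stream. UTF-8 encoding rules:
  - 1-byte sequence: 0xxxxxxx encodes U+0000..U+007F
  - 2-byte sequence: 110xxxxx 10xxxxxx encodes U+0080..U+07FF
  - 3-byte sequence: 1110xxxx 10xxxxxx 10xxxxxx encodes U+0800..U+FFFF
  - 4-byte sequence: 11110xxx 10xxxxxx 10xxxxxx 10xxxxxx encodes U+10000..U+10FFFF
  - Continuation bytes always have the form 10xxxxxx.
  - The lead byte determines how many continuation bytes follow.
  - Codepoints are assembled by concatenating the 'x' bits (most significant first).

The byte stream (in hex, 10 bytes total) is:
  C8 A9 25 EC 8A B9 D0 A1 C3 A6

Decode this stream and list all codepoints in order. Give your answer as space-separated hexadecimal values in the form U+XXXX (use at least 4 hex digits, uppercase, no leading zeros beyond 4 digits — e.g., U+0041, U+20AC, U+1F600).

Byte[0]=C8: 2-byte lead, need 1 cont bytes. acc=0x8
Byte[1]=A9: continuation. acc=(acc<<6)|0x29=0x229
Completed: cp=U+0229 (starts at byte 0)
Byte[2]=25: 1-byte ASCII. cp=U+0025
Byte[3]=EC: 3-byte lead, need 2 cont bytes. acc=0xC
Byte[4]=8A: continuation. acc=(acc<<6)|0x0A=0x30A
Byte[5]=B9: continuation. acc=(acc<<6)|0x39=0xC2B9
Completed: cp=U+C2B9 (starts at byte 3)
Byte[6]=D0: 2-byte lead, need 1 cont bytes. acc=0x10
Byte[7]=A1: continuation. acc=(acc<<6)|0x21=0x421
Completed: cp=U+0421 (starts at byte 6)
Byte[8]=C3: 2-byte lead, need 1 cont bytes. acc=0x3
Byte[9]=A6: continuation. acc=(acc<<6)|0x26=0xE6
Completed: cp=U+00E6 (starts at byte 8)

Answer: U+0229 U+0025 U+C2B9 U+0421 U+00E6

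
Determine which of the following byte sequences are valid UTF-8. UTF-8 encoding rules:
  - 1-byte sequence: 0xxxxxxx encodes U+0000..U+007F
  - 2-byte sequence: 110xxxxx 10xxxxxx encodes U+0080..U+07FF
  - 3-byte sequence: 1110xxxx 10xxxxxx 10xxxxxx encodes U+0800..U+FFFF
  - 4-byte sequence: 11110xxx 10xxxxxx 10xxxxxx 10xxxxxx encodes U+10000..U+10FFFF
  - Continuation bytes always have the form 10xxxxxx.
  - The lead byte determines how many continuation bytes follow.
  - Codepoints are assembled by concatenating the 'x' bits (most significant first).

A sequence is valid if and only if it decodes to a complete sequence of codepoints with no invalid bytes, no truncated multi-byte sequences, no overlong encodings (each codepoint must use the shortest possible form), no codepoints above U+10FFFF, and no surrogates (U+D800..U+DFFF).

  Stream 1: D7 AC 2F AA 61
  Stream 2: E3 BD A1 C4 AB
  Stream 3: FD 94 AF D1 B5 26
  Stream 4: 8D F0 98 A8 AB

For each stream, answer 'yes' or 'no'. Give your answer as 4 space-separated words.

Answer: no yes no no

Derivation:
Stream 1: error at byte offset 3. INVALID
Stream 2: decodes cleanly. VALID
Stream 3: error at byte offset 0. INVALID
Stream 4: error at byte offset 0. INVALID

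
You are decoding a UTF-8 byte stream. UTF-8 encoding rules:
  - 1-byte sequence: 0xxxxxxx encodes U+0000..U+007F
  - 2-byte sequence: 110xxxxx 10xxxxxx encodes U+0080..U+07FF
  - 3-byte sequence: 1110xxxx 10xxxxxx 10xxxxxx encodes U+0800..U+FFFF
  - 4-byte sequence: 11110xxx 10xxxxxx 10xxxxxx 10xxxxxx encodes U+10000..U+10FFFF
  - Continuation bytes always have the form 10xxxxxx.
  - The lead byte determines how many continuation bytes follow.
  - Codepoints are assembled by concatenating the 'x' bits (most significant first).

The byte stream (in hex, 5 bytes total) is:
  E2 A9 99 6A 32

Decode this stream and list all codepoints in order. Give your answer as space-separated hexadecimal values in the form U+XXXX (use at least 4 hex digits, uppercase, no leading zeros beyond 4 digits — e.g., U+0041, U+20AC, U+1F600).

Answer: U+2A59 U+006A U+0032

Derivation:
Byte[0]=E2: 3-byte lead, need 2 cont bytes. acc=0x2
Byte[1]=A9: continuation. acc=(acc<<6)|0x29=0xA9
Byte[2]=99: continuation. acc=(acc<<6)|0x19=0x2A59
Completed: cp=U+2A59 (starts at byte 0)
Byte[3]=6A: 1-byte ASCII. cp=U+006A
Byte[4]=32: 1-byte ASCII. cp=U+0032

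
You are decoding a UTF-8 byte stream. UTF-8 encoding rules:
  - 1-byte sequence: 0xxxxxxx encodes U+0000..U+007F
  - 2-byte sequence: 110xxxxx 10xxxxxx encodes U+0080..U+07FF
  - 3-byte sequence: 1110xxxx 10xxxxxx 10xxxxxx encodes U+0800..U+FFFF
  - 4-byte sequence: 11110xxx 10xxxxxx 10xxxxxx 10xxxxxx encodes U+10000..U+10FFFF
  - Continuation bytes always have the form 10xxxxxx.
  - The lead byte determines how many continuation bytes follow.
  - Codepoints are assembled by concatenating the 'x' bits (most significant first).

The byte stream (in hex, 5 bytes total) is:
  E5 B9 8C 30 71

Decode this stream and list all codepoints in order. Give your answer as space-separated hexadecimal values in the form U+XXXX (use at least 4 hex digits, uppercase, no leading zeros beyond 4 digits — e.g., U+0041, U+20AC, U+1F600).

Answer: U+5E4C U+0030 U+0071

Derivation:
Byte[0]=E5: 3-byte lead, need 2 cont bytes. acc=0x5
Byte[1]=B9: continuation. acc=(acc<<6)|0x39=0x179
Byte[2]=8C: continuation. acc=(acc<<6)|0x0C=0x5E4C
Completed: cp=U+5E4C (starts at byte 0)
Byte[3]=30: 1-byte ASCII. cp=U+0030
Byte[4]=71: 1-byte ASCII. cp=U+0071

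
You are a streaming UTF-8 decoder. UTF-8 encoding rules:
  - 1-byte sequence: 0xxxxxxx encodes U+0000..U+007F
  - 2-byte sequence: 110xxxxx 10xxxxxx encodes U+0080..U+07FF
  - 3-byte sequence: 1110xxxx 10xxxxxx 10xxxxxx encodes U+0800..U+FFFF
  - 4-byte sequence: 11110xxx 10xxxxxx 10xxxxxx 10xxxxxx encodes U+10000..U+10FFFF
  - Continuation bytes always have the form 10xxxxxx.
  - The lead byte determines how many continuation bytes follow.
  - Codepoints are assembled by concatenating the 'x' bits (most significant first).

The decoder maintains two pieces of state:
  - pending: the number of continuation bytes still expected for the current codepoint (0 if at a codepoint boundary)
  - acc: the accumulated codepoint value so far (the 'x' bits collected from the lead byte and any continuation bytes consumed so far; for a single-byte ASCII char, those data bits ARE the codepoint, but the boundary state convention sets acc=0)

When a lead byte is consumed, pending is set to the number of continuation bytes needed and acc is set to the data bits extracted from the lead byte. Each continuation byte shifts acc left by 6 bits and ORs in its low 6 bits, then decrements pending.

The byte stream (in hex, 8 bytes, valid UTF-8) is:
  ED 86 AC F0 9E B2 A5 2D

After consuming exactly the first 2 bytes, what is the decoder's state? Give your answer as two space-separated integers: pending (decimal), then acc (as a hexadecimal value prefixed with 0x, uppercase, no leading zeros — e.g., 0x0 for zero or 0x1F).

Byte[0]=ED: 3-byte lead. pending=2, acc=0xD
Byte[1]=86: continuation. acc=(acc<<6)|0x06=0x346, pending=1

Answer: 1 0x346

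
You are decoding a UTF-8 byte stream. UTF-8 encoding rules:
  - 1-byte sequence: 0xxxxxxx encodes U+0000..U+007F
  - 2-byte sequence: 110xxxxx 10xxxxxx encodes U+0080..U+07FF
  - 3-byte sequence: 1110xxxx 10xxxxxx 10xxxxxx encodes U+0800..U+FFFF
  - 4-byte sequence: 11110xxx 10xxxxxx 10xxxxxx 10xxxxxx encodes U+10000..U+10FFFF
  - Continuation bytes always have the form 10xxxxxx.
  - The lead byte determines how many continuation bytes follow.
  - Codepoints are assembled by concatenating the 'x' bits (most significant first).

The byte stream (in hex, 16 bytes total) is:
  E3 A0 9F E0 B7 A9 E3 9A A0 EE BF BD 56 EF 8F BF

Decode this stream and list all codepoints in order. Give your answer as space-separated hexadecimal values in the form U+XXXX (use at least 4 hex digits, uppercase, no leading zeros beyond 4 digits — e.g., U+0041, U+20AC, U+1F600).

Answer: U+381F U+0DE9 U+36A0 U+EFFD U+0056 U+F3FF

Derivation:
Byte[0]=E3: 3-byte lead, need 2 cont bytes. acc=0x3
Byte[1]=A0: continuation. acc=(acc<<6)|0x20=0xE0
Byte[2]=9F: continuation. acc=(acc<<6)|0x1F=0x381F
Completed: cp=U+381F (starts at byte 0)
Byte[3]=E0: 3-byte lead, need 2 cont bytes. acc=0x0
Byte[4]=B7: continuation. acc=(acc<<6)|0x37=0x37
Byte[5]=A9: continuation. acc=(acc<<6)|0x29=0xDE9
Completed: cp=U+0DE9 (starts at byte 3)
Byte[6]=E3: 3-byte lead, need 2 cont bytes. acc=0x3
Byte[7]=9A: continuation. acc=(acc<<6)|0x1A=0xDA
Byte[8]=A0: continuation. acc=(acc<<6)|0x20=0x36A0
Completed: cp=U+36A0 (starts at byte 6)
Byte[9]=EE: 3-byte lead, need 2 cont bytes. acc=0xE
Byte[10]=BF: continuation. acc=(acc<<6)|0x3F=0x3BF
Byte[11]=BD: continuation. acc=(acc<<6)|0x3D=0xEFFD
Completed: cp=U+EFFD (starts at byte 9)
Byte[12]=56: 1-byte ASCII. cp=U+0056
Byte[13]=EF: 3-byte lead, need 2 cont bytes. acc=0xF
Byte[14]=8F: continuation. acc=(acc<<6)|0x0F=0x3CF
Byte[15]=BF: continuation. acc=(acc<<6)|0x3F=0xF3FF
Completed: cp=U+F3FF (starts at byte 13)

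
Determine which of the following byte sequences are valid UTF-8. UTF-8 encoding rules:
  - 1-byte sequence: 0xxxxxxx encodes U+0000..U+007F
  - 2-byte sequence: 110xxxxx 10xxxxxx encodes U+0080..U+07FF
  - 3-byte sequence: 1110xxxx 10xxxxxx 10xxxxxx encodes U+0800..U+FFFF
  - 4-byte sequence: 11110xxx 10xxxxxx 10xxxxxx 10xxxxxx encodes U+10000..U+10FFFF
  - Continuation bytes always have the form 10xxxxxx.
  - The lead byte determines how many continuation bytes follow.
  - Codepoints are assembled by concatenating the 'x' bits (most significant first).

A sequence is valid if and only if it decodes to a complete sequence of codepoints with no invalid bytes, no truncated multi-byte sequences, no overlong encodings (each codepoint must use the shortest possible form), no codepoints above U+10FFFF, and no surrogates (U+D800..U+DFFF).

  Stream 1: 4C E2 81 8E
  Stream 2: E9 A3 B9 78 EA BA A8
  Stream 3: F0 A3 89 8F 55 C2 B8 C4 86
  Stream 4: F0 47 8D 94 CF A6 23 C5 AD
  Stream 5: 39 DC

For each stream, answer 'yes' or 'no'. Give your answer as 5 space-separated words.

Answer: yes yes yes no no

Derivation:
Stream 1: decodes cleanly. VALID
Stream 2: decodes cleanly. VALID
Stream 3: decodes cleanly. VALID
Stream 4: error at byte offset 1. INVALID
Stream 5: error at byte offset 2. INVALID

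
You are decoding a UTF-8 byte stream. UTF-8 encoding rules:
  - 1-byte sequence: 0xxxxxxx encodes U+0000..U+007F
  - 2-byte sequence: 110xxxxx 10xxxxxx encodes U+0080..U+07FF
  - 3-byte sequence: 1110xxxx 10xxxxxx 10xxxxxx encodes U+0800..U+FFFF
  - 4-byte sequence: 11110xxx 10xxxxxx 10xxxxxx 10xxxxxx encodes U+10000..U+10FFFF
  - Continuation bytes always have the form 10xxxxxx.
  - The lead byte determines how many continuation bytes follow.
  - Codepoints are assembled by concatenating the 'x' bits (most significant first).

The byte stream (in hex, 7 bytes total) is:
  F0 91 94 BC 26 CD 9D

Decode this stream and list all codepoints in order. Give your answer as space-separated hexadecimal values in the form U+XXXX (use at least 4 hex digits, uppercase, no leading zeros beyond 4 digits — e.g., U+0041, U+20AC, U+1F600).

Byte[0]=F0: 4-byte lead, need 3 cont bytes. acc=0x0
Byte[1]=91: continuation. acc=(acc<<6)|0x11=0x11
Byte[2]=94: continuation. acc=(acc<<6)|0x14=0x454
Byte[3]=BC: continuation. acc=(acc<<6)|0x3C=0x1153C
Completed: cp=U+1153C (starts at byte 0)
Byte[4]=26: 1-byte ASCII. cp=U+0026
Byte[5]=CD: 2-byte lead, need 1 cont bytes. acc=0xD
Byte[6]=9D: continuation. acc=(acc<<6)|0x1D=0x35D
Completed: cp=U+035D (starts at byte 5)

Answer: U+1153C U+0026 U+035D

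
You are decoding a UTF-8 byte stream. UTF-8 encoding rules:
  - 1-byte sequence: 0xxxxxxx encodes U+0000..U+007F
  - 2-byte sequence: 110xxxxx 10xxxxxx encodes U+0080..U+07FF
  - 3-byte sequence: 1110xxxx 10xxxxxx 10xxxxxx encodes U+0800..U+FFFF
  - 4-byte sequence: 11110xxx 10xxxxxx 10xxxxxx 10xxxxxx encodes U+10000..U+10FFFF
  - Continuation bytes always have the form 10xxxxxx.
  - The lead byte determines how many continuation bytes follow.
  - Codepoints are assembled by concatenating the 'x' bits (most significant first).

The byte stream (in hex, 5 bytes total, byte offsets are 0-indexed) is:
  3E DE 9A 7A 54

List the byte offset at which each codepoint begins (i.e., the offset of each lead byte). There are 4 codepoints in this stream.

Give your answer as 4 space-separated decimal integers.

Answer: 0 1 3 4

Derivation:
Byte[0]=3E: 1-byte ASCII. cp=U+003E
Byte[1]=DE: 2-byte lead, need 1 cont bytes. acc=0x1E
Byte[2]=9A: continuation. acc=(acc<<6)|0x1A=0x79A
Completed: cp=U+079A (starts at byte 1)
Byte[3]=7A: 1-byte ASCII. cp=U+007A
Byte[4]=54: 1-byte ASCII. cp=U+0054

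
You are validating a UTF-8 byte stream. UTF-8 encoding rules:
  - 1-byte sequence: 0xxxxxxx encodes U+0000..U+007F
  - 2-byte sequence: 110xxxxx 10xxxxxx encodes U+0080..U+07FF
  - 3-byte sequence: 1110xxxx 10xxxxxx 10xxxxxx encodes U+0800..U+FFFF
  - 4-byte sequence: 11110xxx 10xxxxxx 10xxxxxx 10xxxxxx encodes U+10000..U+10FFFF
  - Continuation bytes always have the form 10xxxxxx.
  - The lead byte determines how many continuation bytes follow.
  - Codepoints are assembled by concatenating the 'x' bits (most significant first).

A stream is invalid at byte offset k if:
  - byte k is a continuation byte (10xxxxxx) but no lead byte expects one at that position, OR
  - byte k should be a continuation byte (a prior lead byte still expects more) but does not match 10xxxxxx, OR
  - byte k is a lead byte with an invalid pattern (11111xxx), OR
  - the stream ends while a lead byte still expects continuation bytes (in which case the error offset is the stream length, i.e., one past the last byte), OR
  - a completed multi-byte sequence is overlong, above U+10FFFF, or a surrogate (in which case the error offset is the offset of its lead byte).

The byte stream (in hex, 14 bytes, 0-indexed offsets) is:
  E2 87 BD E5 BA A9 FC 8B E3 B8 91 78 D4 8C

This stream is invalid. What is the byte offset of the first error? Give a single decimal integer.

Byte[0]=E2: 3-byte lead, need 2 cont bytes. acc=0x2
Byte[1]=87: continuation. acc=(acc<<6)|0x07=0x87
Byte[2]=BD: continuation. acc=(acc<<6)|0x3D=0x21FD
Completed: cp=U+21FD (starts at byte 0)
Byte[3]=E5: 3-byte lead, need 2 cont bytes. acc=0x5
Byte[4]=BA: continuation. acc=(acc<<6)|0x3A=0x17A
Byte[5]=A9: continuation. acc=(acc<<6)|0x29=0x5EA9
Completed: cp=U+5EA9 (starts at byte 3)
Byte[6]=FC: INVALID lead byte (not 0xxx/110x/1110/11110)

Answer: 6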